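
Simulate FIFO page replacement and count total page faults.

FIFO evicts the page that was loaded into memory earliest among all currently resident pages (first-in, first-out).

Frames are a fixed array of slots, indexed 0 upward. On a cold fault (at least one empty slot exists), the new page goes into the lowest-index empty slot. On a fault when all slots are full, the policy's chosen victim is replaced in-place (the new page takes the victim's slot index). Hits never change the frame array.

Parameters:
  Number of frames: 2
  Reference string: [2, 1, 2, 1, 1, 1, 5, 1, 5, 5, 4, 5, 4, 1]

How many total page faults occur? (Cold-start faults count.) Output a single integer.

Answer: 5

Derivation:
Step 0: ref 2 → FAULT, frames=[2,-]
Step 1: ref 1 → FAULT, frames=[2,1]
Step 2: ref 2 → HIT, frames=[2,1]
Step 3: ref 1 → HIT, frames=[2,1]
Step 4: ref 1 → HIT, frames=[2,1]
Step 5: ref 1 → HIT, frames=[2,1]
Step 6: ref 5 → FAULT (evict 2), frames=[5,1]
Step 7: ref 1 → HIT, frames=[5,1]
Step 8: ref 5 → HIT, frames=[5,1]
Step 9: ref 5 → HIT, frames=[5,1]
Step 10: ref 4 → FAULT (evict 1), frames=[5,4]
Step 11: ref 5 → HIT, frames=[5,4]
Step 12: ref 4 → HIT, frames=[5,4]
Step 13: ref 1 → FAULT (evict 5), frames=[1,4]
Total faults: 5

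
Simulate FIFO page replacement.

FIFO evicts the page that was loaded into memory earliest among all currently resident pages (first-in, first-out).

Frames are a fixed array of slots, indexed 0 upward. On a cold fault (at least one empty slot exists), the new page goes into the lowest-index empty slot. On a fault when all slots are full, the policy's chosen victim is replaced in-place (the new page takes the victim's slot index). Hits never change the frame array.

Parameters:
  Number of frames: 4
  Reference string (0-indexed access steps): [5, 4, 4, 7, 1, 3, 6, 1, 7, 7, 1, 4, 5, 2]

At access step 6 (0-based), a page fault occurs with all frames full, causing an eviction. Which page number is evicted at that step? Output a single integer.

Answer: 4

Derivation:
Step 0: ref 5 -> FAULT, frames=[5,-,-,-]
Step 1: ref 4 -> FAULT, frames=[5,4,-,-]
Step 2: ref 4 -> HIT, frames=[5,4,-,-]
Step 3: ref 7 -> FAULT, frames=[5,4,7,-]
Step 4: ref 1 -> FAULT, frames=[5,4,7,1]
Step 5: ref 3 -> FAULT, evict 5, frames=[3,4,7,1]
Step 6: ref 6 -> FAULT, evict 4, frames=[3,6,7,1]
At step 6: evicted page 4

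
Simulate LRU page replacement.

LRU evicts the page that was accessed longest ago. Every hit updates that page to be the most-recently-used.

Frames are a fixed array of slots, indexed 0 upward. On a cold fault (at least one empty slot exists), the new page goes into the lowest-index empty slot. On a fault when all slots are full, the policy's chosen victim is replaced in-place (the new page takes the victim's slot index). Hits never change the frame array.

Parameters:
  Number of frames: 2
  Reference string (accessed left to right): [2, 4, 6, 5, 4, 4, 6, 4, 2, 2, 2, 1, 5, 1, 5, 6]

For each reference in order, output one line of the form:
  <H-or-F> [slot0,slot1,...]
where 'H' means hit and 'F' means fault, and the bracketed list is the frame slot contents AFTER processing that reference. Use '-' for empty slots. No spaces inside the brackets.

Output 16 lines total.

F [2,-]
F [2,4]
F [6,4]
F [6,5]
F [4,5]
H [4,5]
F [4,6]
H [4,6]
F [4,2]
H [4,2]
H [4,2]
F [1,2]
F [1,5]
H [1,5]
H [1,5]
F [6,5]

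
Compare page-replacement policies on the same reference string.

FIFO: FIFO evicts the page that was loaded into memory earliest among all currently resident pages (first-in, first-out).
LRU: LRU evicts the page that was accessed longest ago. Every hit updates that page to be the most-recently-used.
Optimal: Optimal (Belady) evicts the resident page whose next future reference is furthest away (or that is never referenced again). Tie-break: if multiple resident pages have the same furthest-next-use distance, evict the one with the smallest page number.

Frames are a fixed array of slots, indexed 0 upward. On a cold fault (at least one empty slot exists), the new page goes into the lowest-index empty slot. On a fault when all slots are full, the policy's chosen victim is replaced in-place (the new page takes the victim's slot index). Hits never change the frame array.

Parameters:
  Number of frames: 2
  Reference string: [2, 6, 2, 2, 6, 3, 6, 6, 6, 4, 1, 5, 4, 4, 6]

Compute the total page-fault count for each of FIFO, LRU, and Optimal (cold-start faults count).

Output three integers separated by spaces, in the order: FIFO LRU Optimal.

--- FIFO ---
  step 0: ref 2 -> FAULT, frames=[2,-] (faults so far: 1)
  step 1: ref 6 -> FAULT, frames=[2,6] (faults so far: 2)
  step 2: ref 2 -> HIT, frames=[2,6] (faults so far: 2)
  step 3: ref 2 -> HIT, frames=[2,6] (faults so far: 2)
  step 4: ref 6 -> HIT, frames=[2,6] (faults so far: 2)
  step 5: ref 3 -> FAULT, evict 2, frames=[3,6] (faults so far: 3)
  step 6: ref 6 -> HIT, frames=[3,6] (faults so far: 3)
  step 7: ref 6 -> HIT, frames=[3,6] (faults so far: 3)
  step 8: ref 6 -> HIT, frames=[3,6] (faults so far: 3)
  step 9: ref 4 -> FAULT, evict 6, frames=[3,4] (faults so far: 4)
  step 10: ref 1 -> FAULT, evict 3, frames=[1,4] (faults so far: 5)
  step 11: ref 5 -> FAULT, evict 4, frames=[1,5] (faults so far: 6)
  step 12: ref 4 -> FAULT, evict 1, frames=[4,5] (faults so far: 7)
  step 13: ref 4 -> HIT, frames=[4,5] (faults so far: 7)
  step 14: ref 6 -> FAULT, evict 5, frames=[4,6] (faults so far: 8)
  FIFO total faults: 8
--- LRU ---
  step 0: ref 2 -> FAULT, frames=[2,-] (faults so far: 1)
  step 1: ref 6 -> FAULT, frames=[2,6] (faults so far: 2)
  step 2: ref 2 -> HIT, frames=[2,6] (faults so far: 2)
  step 3: ref 2 -> HIT, frames=[2,6] (faults so far: 2)
  step 4: ref 6 -> HIT, frames=[2,6] (faults so far: 2)
  step 5: ref 3 -> FAULT, evict 2, frames=[3,6] (faults so far: 3)
  step 6: ref 6 -> HIT, frames=[3,6] (faults so far: 3)
  step 7: ref 6 -> HIT, frames=[3,6] (faults so far: 3)
  step 8: ref 6 -> HIT, frames=[3,6] (faults so far: 3)
  step 9: ref 4 -> FAULT, evict 3, frames=[4,6] (faults so far: 4)
  step 10: ref 1 -> FAULT, evict 6, frames=[4,1] (faults so far: 5)
  step 11: ref 5 -> FAULT, evict 4, frames=[5,1] (faults so far: 6)
  step 12: ref 4 -> FAULT, evict 1, frames=[5,4] (faults so far: 7)
  step 13: ref 4 -> HIT, frames=[5,4] (faults so far: 7)
  step 14: ref 6 -> FAULT, evict 5, frames=[6,4] (faults so far: 8)
  LRU total faults: 8
--- Optimal ---
  step 0: ref 2 -> FAULT, frames=[2,-] (faults so far: 1)
  step 1: ref 6 -> FAULT, frames=[2,6] (faults so far: 2)
  step 2: ref 2 -> HIT, frames=[2,6] (faults so far: 2)
  step 3: ref 2 -> HIT, frames=[2,6] (faults so far: 2)
  step 4: ref 6 -> HIT, frames=[2,6] (faults so far: 2)
  step 5: ref 3 -> FAULT, evict 2, frames=[3,6] (faults so far: 3)
  step 6: ref 6 -> HIT, frames=[3,6] (faults so far: 3)
  step 7: ref 6 -> HIT, frames=[3,6] (faults so far: 3)
  step 8: ref 6 -> HIT, frames=[3,6] (faults so far: 3)
  step 9: ref 4 -> FAULT, evict 3, frames=[4,6] (faults so far: 4)
  step 10: ref 1 -> FAULT, evict 6, frames=[4,1] (faults so far: 5)
  step 11: ref 5 -> FAULT, evict 1, frames=[4,5] (faults so far: 6)
  step 12: ref 4 -> HIT, frames=[4,5] (faults so far: 6)
  step 13: ref 4 -> HIT, frames=[4,5] (faults so far: 6)
  step 14: ref 6 -> FAULT, evict 4, frames=[6,5] (faults so far: 7)
  Optimal total faults: 7

Answer: 8 8 7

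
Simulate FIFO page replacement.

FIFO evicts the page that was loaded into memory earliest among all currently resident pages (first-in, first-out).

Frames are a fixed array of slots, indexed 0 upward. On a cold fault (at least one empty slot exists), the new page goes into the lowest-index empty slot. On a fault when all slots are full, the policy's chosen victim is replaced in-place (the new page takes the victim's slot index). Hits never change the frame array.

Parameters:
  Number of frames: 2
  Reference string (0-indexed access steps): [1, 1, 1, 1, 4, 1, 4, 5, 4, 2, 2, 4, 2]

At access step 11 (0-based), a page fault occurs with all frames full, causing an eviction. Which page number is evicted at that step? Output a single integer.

Answer: 5

Derivation:
Step 0: ref 1 -> FAULT, frames=[1,-]
Step 1: ref 1 -> HIT, frames=[1,-]
Step 2: ref 1 -> HIT, frames=[1,-]
Step 3: ref 1 -> HIT, frames=[1,-]
Step 4: ref 4 -> FAULT, frames=[1,4]
Step 5: ref 1 -> HIT, frames=[1,4]
Step 6: ref 4 -> HIT, frames=[1,4]
Step 7: ref 5 -> FAULT, evict 1, frames=[5,4]
Step 8: ref 4 -> HIT, frames=[5,4]
Step 9: ref 2 -> FAULT, evict 4, frames=[5,2]
Step 10: ref 2 -> HIT, frames=[5,2]
Step 11: ref 4 -> FAULT, evict 5, frames=[4,2]
At step 11: evicted page 5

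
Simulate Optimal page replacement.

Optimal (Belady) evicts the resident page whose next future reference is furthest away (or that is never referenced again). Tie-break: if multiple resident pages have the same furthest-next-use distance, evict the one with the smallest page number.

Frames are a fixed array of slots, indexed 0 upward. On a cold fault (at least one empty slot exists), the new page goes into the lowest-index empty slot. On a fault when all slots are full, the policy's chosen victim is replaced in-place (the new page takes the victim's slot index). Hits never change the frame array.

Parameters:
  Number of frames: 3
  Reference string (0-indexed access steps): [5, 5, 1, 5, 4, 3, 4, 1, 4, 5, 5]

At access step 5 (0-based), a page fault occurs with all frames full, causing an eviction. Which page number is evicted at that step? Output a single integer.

Step 0: ref 5 -> FAULT, frames=[5,-,-]
Step 1: ref 5 -> HIT, frames=[5,-,-]
Step 2: ref 1 -> FAULT, frames=[5,1,-]
Step 3: ref 5 -> HIT, frames=[5,1,-]
Step 4: ref 4 -> FAULT, frames=[5,1,4]
Step 5: ref 3 -> FAULT, evict 5, frames=[3,1,4]
At step 5: evicted page 5

Answer: 5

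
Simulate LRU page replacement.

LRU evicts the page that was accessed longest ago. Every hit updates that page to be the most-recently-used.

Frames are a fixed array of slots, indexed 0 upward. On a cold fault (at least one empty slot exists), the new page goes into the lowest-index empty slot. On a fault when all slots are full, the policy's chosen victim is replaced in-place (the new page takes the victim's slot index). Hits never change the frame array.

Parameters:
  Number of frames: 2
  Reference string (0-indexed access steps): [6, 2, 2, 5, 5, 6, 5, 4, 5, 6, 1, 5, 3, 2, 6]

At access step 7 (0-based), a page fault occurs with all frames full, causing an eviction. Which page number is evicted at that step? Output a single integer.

Answer: 6

Derivation:
Step 0: ref 6 -> FAULT, frames=[6,-]
Step 1: ref 2 -> FAULT, frames=[6,2]
Step 2: ref 2 -> HIT, frames=[6,2]
Step 3: ref 5 -> FAULT, evict 6, frames=[5,2]
Step 4: ref 5 -> HIT, frames=[5,2]
Step 5: ref 6 -> FAULT, evict 2, frames=[5,6]
Step 6: ref 5 -> HIT, frames=[5,6]
Step 7: ref 4 -> FAULT, evict 6, frames=[5,4]
At step 7: evicted page 6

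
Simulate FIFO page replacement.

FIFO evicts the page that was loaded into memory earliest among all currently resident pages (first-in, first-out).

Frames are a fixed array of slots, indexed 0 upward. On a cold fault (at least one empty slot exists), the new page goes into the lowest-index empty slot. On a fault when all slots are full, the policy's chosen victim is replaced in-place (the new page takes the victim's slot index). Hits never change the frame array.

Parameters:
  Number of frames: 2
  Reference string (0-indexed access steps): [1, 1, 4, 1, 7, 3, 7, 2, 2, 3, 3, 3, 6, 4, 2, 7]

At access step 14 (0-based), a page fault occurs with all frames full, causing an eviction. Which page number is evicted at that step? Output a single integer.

Answer: 6

Derivation:
Step 0: ref 1 -> FAULT, frames=[1,-]
Step 1: ref 1 -> HIT, frames=[1,-]
Step 2: ref 4 -> FAULT, frames=[1,4]
Step 3: ref 1 -> HIT, frames=[1,4]
Step 4: ref 7 -> FAULT, evict 1, frames=[7,4]
Step 5: ref 3 -> FAULT, evict 4, frames=[7,3]
Step 6: ref 7 -> HIT, frames=[7,3]
Step 7: ref 2 -> FAULT, evict 7, frames=[2,3]
Step 8: ref 2 -> HIT, frames=[2,3]
Step 9: ref 3 -> HIT, frames=[2,3]
Step 10: ref 3 -> HIT, frames=[2,3]
Step 11: ref 3 -> HIT, frames=[2,3]
Step 12: ref 6 -> FAULT, evict 3, frames=[2,6]
Step 13: ref 4 -> FAULT, evict 2, frames=[4,6]
Step 14: ref 2 -> FAULT, evict 6, frames=[4,2]
At step 14: evicted page 6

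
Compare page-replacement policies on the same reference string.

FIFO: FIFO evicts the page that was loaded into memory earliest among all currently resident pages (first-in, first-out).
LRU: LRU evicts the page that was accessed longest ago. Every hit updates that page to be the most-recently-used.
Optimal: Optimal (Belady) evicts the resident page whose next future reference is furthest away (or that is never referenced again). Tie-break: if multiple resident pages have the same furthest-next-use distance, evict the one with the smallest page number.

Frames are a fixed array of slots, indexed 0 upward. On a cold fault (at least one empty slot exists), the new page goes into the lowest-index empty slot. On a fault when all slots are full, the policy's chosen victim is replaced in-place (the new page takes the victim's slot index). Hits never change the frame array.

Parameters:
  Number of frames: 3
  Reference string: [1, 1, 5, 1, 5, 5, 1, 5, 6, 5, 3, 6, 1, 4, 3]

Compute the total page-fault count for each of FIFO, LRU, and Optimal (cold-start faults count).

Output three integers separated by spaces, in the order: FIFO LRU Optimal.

Answer: 6 7 5

Derivation:
--- FIFO ---
  step 0: ref 1 -> FAULT, frames=[1,-,-] (faults so far: 1)
  step 1: ref 1 -> HIT, frames=[1,-,-] (faults so far: 1)
  step 2: ref 5 -> FAULT, frames=[1,5,-] (faults so far: 2)
  step 3: ref 1 -> HIT, frames=[1,5,-] (faults so far: 2)
  step 4: ref 5 -> HIT, frames=[1,5,-] (faults so far: 2)
  step 5: ref 5 -> HIT, frames=[1,5,-] (faults so far: 2)
  step 6: ref 1 -> HIT, frames=[1,5,-] (faults so far: 2)
  step 7: ref 5 -> HIT, frames=[1,5,-] (faults so far: 2)
  step 8: ref 6 -> FAULT, frames=[1,5,6] (faults so far: 3)
  step 9: ref 5 -> HIT, frames=[1,5,6] (faults so far: 3)
  step 10: ref 3 -> FAULT, evict 1, frames=[3,5,6] (faults so far: 4)
  step 11: ref 6 -> HIT, frames=[3,5,6] (faults so far: 4)
  step 12: ref 1 -> FAULT, evict 5, frames=[3,1,6] (faults so far: 5)
  step 13: ref 4 -> FAULT, evict 6, frames=[3,1,4] (faults so far: 6)
  step 14: ref 3 -> HIT, frames=[3,1,4] (faults so far: 6)
  FIFO total faults: 6
--- LRU ---
  step 0: ref 1 -> FAULT, frames=[1,-,-] (faults so far: 1)
  step 1: ref 1 -> HIT, frames=[1,-,-] (faults so far: 1)
  step 2: ref 5 -> FAULT, frames=[1,5,-] (faults so far: 2)
  step 3: ref 1 -> HIT, frames=[1,5,-] (faults so far: 2)
  step 4: ref 5 -> HIT, frames=[1,5,-] (faults so far: 2)
  step 5: ref 5 -> HIT, frames=[1,5,-] (faults so far: 2)
  step 6: ref 1 -> HIT, frames=[1,5,-] (faults so far: 2)
  step 7: ref 5 -> HIT, frames=[1,5,-] (faults so far: 2)
  step 8: ref 6 -> FAULT, frames=[1,5,6] (faults so far: 3)
  step 9: ref 5 -> HIT, frames=[1,5,6] (faults so far: 3)
  step 10: ref 3 -> FAULT, evict 1, frames=[3,5,6] (faults so far: 4)
  step 11: ref 6 -> HIT, frames=[3,5,6] (faults so far: 4)
  step 12: ref 1 -> FAULT, evict 5, frames=[3,1,6] (faults so far: 5)
  step 13: ref 4 -> FAULT, evict 3, frames=[4,1,6] (faults so far: 6)
  step 14: ref 3 -> FAULT, evict 6, frames=[4,1,3] (faults so far: 7)
  LRU total faults: 7
--- Optimal ---
  step 0: ref 1 -> FAULT, frames=[1,-,-] (faults so far: 1)
  step 1: ref 1 -> HIT, frames=[1,-,-] (faults so far: 1)
  step 2: ref 5 -> FAULT, frames=[1,5,-] (faults so far: 2)
  step 3: ref 1 -> HIT, frames=[1,5,-] (faults so far: 2)
  step 4: ref 5 -> HIT, frames=[1,5,-] (faults so far: 2)
  step 5: ref 5 -> HIT, frames=[1,5,-] (faults so far: 2)
  step 6: ref 1 -> HIT, frames=[1,5,-] (faults so far: 2)
  step 7: ref 5 -> HIT, frames=[1,5,-] (faults so far: 2)
  step 8: ref 6 -> FAULT, frames=[1,5,6] (faults so far: 3)
  step 9: ref 5 -> HIT, frames=[1,5,6] (faults so far: 3)
  step 10: ref 3 -> FAULT, evict 5, frames=[1,3,6] (faults so far: 4)
  step 11: ref 6 -> HIT, frames=[1,3,6] (faults so far: 4)
  step 12: ref 1 -> HIT, frames=[1,3,6] (faults so far: 4)
  step 13: ref 4 -> FAULT, evict 1, frames=[4,3,6] (faults so far: 5)
  step 14: ref 3 -> HIT, frames=[4,3,6] (faults so far: 5)
  Optimal total faults: 5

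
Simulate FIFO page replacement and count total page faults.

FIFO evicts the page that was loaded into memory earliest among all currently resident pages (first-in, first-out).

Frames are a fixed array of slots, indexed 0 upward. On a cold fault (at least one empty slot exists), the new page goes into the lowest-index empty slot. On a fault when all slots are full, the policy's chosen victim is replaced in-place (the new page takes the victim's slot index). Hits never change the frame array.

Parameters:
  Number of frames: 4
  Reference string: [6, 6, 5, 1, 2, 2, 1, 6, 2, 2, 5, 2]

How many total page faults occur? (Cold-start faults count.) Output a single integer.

Answer: 4

Derivation:
Step 0: ref 6 → FAULT, frames=[6,-,-,-]
Step 1: ref 6 → HIT, frames=[6,-,-,-]
Step 2: ref 5 → FAULT, frames=[6,5,-,-]
Step 3: ref 1 → FAULT, frames=[6,5,1,-]
Step 4: ref 2 → FAULT, frames=[6,5,1,2]
Step 5: ref 2 → HIT, frames=[6,5,1,2]
Step 6: ref 1 → HIT, frames=[6,5,1,2]
Step 7: ref 6 → HIT, frames=[6,5,1,2]
Step 8: ref 2 → HIT, frames=[6,5,1,2]
Step 9: ref 2 → HIT, frames=[6,5,1,2]
Step 10: ref 5 → HIT, frames=[6,5,1,2]
Step 11: ref 2 → HIT, frames=[6,5,1,2]
Total faults: 4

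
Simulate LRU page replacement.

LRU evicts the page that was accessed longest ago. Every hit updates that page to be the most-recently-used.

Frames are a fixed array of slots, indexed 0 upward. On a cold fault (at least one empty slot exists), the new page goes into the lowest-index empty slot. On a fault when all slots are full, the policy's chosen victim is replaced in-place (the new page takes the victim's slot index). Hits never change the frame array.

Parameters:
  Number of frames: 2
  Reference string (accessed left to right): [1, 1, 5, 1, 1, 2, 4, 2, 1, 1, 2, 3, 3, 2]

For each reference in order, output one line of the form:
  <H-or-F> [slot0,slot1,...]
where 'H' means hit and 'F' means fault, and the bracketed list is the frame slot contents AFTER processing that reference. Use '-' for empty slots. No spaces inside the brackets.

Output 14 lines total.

F [1,-]
H [1,-]
F [1,5]
H [1,5]
H [1,5]
F [1,2]
F [4,2]
H [4,2]
F [1,2]
H [1,2]
H [1,2]
F [3,2]
H [3,2]
H [3,2]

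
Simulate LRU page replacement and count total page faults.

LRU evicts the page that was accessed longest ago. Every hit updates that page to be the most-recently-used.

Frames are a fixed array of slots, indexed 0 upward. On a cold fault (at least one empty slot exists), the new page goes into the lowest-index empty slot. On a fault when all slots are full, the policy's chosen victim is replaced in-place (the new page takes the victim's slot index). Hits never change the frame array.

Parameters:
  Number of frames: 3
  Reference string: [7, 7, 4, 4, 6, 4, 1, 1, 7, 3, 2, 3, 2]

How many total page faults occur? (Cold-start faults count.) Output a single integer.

Step 0: ref 7 → FAULT, frames=[7,-,-]
Step 1: ref 7 → HIT, frames=[7,-,-]
Step 2: ref 4 → FAULT, frames=[7,4,-]
Step 3: ref 4 → HIT, frames=[7,4,-]
Step 4: ref 6 → FAULT, frames=[7,4,6]
Step 5: ref 4 → HIT, frames=[7,4,6]
Step 6: ref 1 → FAULT (evict 7), frames=[1,4,6]
Step 7: ref 1 → HIT, frames=[1,4,6]
Step 8: ref 7 → FAULT (evict 6), frames=[1,4,7]
Step 9: ref 3 → FAULT (evict 4), frames=[1,3,7]
Step 10: ref 2 → FAULT (evict 1), frames=[2,3,7]
Step 11: ref 3 → HIT, frames=[2,3,7]
Step 12: ref 2 → HIT, frames=[2,3,7]
Total faults: 7

Answer: 7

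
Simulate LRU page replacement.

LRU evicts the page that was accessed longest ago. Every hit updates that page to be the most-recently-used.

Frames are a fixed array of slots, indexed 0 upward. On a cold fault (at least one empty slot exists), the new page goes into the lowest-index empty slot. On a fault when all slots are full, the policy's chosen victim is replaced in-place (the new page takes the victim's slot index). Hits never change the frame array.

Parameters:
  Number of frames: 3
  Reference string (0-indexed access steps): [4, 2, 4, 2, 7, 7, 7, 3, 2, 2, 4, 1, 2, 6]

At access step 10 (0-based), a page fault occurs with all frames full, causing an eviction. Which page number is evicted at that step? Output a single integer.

Step 0: ref 4 -> FAULT, frames=[4,-,-]
Step 1: ref 2 -> FAULT, frames=[4,2,-]
Step 2: ref 4 -> HIT, frames=[4,2,-]
Step 3: ref 2 -> HIT, frames=[4,2,-]
Step 4: ref 7 -> FAULT, frames=[4,2,7]
Step 5: ref 7 -> HIT, frames=[4,2,7]
Step 6: ref 7 -> HIT, frames=[4,2,7]
Step 7: ref 3 -> FAULT, evict 4, frames=[3,2,7]
Step 8: ref 2 -> HIT, frames=[3,2,7]
Step 9: ref 2 -> HIT, frames=[3,2,7]
Step 10: ref 4 -> FAULT, evict 7, frames=[3,2,4]
At step 10: evicted page 7

Answer: 7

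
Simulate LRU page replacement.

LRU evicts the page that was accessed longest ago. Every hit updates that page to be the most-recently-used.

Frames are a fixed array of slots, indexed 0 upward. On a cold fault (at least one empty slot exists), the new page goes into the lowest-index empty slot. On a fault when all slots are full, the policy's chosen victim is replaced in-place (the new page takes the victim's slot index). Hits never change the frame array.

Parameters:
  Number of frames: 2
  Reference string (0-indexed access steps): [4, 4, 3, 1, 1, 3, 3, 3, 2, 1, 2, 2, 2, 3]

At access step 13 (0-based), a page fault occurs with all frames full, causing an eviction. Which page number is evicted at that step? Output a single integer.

Step 0: ref 4 -> FAULT, frames=[4,-]
Step 1: ref 4 -> HIT, frames=[4,-]
Step 2: ref 3 -> FAULT, frames=[4,3]
Step 3: ref 1 -> FAULT, evict 4, frames=[1,3]
Step 4: ref 1 -> HIT, frames=[1,3]
Step 5: ref 3 -> HIT, frames=[1,3]
Step 6: ref 3 -> HIT, frames=[1,3]
Step 7: ref 3 -> HIT, frames=[1,3]
Step 8: ref 2 -> FAULT, evict 1, frames=[2,3]
Step 9: ref 1 -> FAULT, evict 3, frames=[2,1]
Step 10: ref 2 -> HIT, frames=[2,1]
Step 11: ref 2 -> HIT, frames=[2,1]
Step 12: ref 2 -> HIT, frames=[2,1]
Step 13: ref 3 -> FAULT, evict 1, frames=[2,3]
At step 13: evicted page 1

Answer: 1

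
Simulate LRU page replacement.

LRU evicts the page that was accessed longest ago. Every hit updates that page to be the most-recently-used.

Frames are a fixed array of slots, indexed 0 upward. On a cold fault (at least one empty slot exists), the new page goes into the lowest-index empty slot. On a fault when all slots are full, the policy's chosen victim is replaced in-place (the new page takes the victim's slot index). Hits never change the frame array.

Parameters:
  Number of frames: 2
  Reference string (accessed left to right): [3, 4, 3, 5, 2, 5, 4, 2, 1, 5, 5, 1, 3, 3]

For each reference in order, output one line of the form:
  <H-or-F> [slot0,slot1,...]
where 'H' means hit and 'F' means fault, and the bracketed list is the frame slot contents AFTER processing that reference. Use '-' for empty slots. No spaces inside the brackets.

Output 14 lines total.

F [3,-]
F [3,4]
H [3,4]
F [3,5]
F [2,5]
H [2,5]
F [4,5]
F [4,2]
F [1,2]
F [1,5]
H [1,5]
H [1,5]
F [1,3]
H [1,3]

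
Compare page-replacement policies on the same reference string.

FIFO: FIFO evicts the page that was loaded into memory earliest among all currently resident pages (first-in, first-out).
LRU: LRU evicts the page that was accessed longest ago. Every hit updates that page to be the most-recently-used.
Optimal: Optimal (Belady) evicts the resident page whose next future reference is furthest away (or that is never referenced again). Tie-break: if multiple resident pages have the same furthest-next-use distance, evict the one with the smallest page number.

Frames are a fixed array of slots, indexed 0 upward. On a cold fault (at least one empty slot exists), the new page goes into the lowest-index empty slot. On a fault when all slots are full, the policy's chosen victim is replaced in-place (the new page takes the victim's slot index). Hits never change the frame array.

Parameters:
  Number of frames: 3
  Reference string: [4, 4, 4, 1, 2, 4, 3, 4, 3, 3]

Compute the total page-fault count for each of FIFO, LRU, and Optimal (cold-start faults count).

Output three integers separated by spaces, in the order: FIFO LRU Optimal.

--- FIFO ---
  step 0: ref 4 -> FAULT, frames=[4,-,-] (faults so far: 1)
  step 1: ref 4 -> HIT, frames=[4,-,-] (faults so far: 1)
  step 2: ref 4 -> HIT, frames=[4,-,-] (faults so far: 1)
  step 3: ref 1 -> FAULT, frames=[4,1,-] (faults so far: 2)
  step 4: ref 2 -> FAULT, frames=[4,1,2] (faults so far: 3)
  step 5: ref 4 -> HIT, frames=[4,1,2] (faults so far: 3)
  step 6: ref 3 -> FAULT, evict 4, frames=[3,1,2] (faults so far: 4)
  step 7: ref 4 -> FAULT, evict 1, frames=[3,4,2] (faults so far: 5)
  step 8: ref 3 -> HIT, frames=[3,4,2] (faults so far: 5)
  step 9: ref 3 -> HIT, frames=[3,4,2] (faults so far: 5)
  FIFO total faults: 5
--- LRU ---
  step 0: ref 4 -> FAULT, frames=[4,-,-] (faults so far: 1)
  step 1: ref 4 -> HIT, frames=[4,-,-] (faults so far: 1)
  step 2: ref 4 -> HIT, frames=[4,-,-] (faults so far: 1)
  step 3: ref 1 -> FAULT, frames=[4,1,-] (faults so far: 2)
  step 4: ref 2 -> FAULT, frames=[4,1,2] (faults so far: 3)
  step 5: ref 4 -> HIT, frames=[4,1,2] (faults so far: 3)
  step 6: ref 3 -> FAULT, evict 1, frames=[4,3,2] (faults so far: 4)
  step 7: ref 4 -> HIT, frames=[4,3,2] (faults so far: 4)
  step 8: ref 3 -> HIT, frames=[4,3,2] (faults so far: 4)
  step 9: ref 3 -> HIT, frames=[4,3,2] (faults so far: 4)
  LRU total faults: 4
--- Optimal ---
  step 0: ref 4 -> FAULT, frames=[4,-,-] (faults so far: 1)
  step 1: ref 4 -> HIT, frames=[4,-,-] (faults so far: 1)
  step 2: ref 4 -> HIT, frames=[4,-,-] (faults so far: 1)
  step 3: ref 1 -> FAULT, frames=[4,1,-] (faults so far: 2)
  step 4: ref 2 -> FAULT, frames=[4,1,2] (faults so far: 3)
  step 5: ref 4 -> HIT, frames=[4,1,2] (faults so far: 3)
  step 6: ref 3 -> FAULT, evict 1, frames=[4,3,2] (faults so far: 4)
  step 7: ref 4 -> HIT, frames=[4,3,2] (faults so far: 4)
  step 8: ref 3 -> HIT, frames=[4,3,2] (faults so far: 4)
  step 9: ref 3 -> HIT, frames=[4,3,2] (faults so far: 4)
  Optimal total faults: 4

Answer: 5 4 4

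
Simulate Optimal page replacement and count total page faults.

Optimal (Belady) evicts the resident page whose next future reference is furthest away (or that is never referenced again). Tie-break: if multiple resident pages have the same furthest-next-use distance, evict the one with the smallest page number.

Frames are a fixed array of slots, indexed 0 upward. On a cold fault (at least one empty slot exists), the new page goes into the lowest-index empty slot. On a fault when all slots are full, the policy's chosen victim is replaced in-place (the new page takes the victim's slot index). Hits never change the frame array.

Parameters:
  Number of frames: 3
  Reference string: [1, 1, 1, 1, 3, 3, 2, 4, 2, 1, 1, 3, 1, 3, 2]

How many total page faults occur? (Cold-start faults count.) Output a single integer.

Answer: 5

Derivation:
Step 0: ref 1 → FAULT, frames=[1,-,-]
Step 1: ref 1 → HIT, frames=[1,-,-]
Step 2: ref 1 → HIT, frames=[1,-,-]
Step 3: ref 1 → HIT, frames=[1,-,-]
Step 4: ref 3 → FAULT, frames=[1,3,-]
Step 5: ref 3 → HIT, frames=[1,3,-]
Step 6: ref 2 → FAULT, frames=[1,3,2]
Step 7: ref 4 → FAULT (evict 3), frames=[1,4,2]
Step 8: ref 2 → HIT, frames=[1,4,2]
Step 9: ref 1 → HIT, frames=[1,4,2]
Step 10: ref 1 → HIT, frames=[1,4,2]
Step 11: ref 3 → FAULT (evict 4), frames=[1,3,2]
Step 12: ref 1 → HIT, frames=[1,3,2]
Step 13: ref 3 → HIT, frames=[1,3,2]
Step 14: ref 2 → HIT, frames=[1,3,2]
Total faults: 5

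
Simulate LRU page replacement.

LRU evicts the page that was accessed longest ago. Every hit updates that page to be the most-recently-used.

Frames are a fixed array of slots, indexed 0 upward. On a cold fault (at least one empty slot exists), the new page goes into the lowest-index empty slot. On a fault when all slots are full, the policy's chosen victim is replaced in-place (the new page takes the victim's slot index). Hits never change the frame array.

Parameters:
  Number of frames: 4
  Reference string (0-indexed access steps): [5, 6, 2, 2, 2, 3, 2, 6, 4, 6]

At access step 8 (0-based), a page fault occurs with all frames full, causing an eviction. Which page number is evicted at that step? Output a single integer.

Answer: 5

Derivation:
Step 0: ref 5 -> FAULT, frames=[5,-,-,-]
Step 1: ref 6 -> FAULT, frames=[5,6,-,-]
Step 2: ref 2 -> FAULT, frames=[5,6,2,-]
Step 3: ref 2 -> HIT, frames=[5,6,2,-]
Step 4: ref 2 -> HIT, frames=[5,6,2,-]
Step 5: ref 3 -> FAULT, frames=[5,6,2,3]
Step 6: ref 2 -> HIT, frames=[5,6,2,3]
Step 7: ref 6 -> HIT, frames=[5,6,2,3]
Step 8: ref 4 -> FAULT, evict 5, frames=[4,6,2,3]
At step 8: evicted page 5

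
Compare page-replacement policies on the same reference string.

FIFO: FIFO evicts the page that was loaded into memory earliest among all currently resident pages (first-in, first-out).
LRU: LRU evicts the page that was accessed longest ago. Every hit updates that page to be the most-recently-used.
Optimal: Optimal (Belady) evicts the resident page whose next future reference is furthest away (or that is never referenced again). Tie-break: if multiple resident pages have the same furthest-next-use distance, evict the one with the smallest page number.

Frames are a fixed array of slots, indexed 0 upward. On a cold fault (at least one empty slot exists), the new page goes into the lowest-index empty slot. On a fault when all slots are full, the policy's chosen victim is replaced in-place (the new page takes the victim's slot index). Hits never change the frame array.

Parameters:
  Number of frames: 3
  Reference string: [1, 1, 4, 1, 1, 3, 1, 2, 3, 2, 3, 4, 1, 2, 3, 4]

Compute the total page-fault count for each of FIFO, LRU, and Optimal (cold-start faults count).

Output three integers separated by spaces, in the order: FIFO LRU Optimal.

Answer: 6 9 6

Derivation:
--- FIFO ---
  step 0: ref 1 -> FAULT, frames=[1,-,-] (faults so far: 1)
  step 1: ref 1 -> HIT, frames=[1,-,-] (faults so far: 1)
  step 2: ref 4 -> FAULT, frames=[1,4,-] (faults so far: 2)
  step 3: ref 1 -> HIT, frames=[1,4,-] (faults so far: 2)
  step 4: ref 1 -> HIT, frames=[1,4,-] (faults so far: 2)
  step 5: ref 3 -> FAULT, frames=[1,4,3] (faults so far: 3)
  step 6: ref 1 -> HIT, frames=[1,4,3] (faults so far: 3)
  step 7: ref 2 -> FAULT, evict 1, frames=[2,4,3] (faults so far: 4)
  step 8: ref 3 -> HIT, frames=[2,4,3] (faults so far: 4)
  step 9: ref 2 -> HIT, frames=[2,4,3] (faults so far: 4)
  step 10: ref 3 -> HIT, frames=[2,4,3] (faults so far: 4)
  step 11: ref 4 -> HIT, frames=[2,4,3] (faults so far: 4)
  step 12: ref 1 -> FAULT, evict 4, frames=[2,1,3] (faults so far: 5)
  step 13: ref 2 -> HIT, frames=[2,1,3] (faults so far: 5)
  step 14: ref 3 -> HIT, frames=[2,1,3] (faults so far: 5)
  step 15: ref 4 -> FAULT, evict 3, frames=[2,1,4] (faults so far: 6)
  FIFO total faults: 6
--- LRU ---
  step 0: ref 1 -> FAULT, frames=[1,-,-] (faults so far: 1)
  step 1: ref 1 -> HIT, frames=[1,-,-] (faults so far: 1)
  step 2: ref 4 -> FAULT, frames=[1,4,-] (faults so far: 2)
  step 3: ref 1 -> HIT, frames=[1,4,-] (faults so far: 2)
  step 4: ref 1 -> HIT, frames=[1,4,-] (faults so far: 2)
  step 5: ref 3 -> FAULT, frames=[1,4,3] (faults so far: 3)
  step 6: ref 1 -> HIT, frames=[1,4,3] (faults so far: 3)
  step 7: ref 2 -> FAULT, evict 4, frames=[1,2,3] (faults so far: 4)
  step 8: ref 3 -> HIT, frames=[1,2,3] (faults so far: 4)
  step 9: ref 2 -> HIT, frames=[1,2,3] (faults so far: 4)
  step 10: ref 3 -> HIT, frames=[1,2,3] (faults so far: 4)
  step 11: ref 4 -> FAULT, evict 1, frames=[4,2,3] (faults so far: 5)
  step 12: ref 1 -> FAULT, evict 2, frames=[4,1,3] (faults so far: 6)
  step 13: ref 2 -> FAULT, evict 3, frames=[4,1,2] (faults so far: 7)
  step 14: ref 3 -> FAULT, evict 4, frames=[3,1,2] (faults so far: 8)
  step 15: ref 4 -> FAULT, evict 1, frames=[3,4,2] (faults so far: 9)
  LRU total faults: 9
--- Optimal ---
  step 0: ref 1 -> FAULT, frames=[1,-,-] (faults so far: 1)
  step 1: ref 1 -> HIT, frames=[1,-,-] (faults so far: 1)
  step 2: ref 4 -> FAULT, frames=[1,4,-] (faults so far: 2)
  step 3: ref 1 -> HIT, frames=[1,4,-] (faults so far: 2)
  step 4: ref 1 -> HIT, frames=[1,4,-] (faults so far: 2)
  step 5: ref 3 -> FAULT, frames=[1,4,3] (faults so far: 3)
  step 6: ref 1 -> HIT, frames=[1,4,3] (faults so far: 3)
  step 7: ref 2 -> FAULT, evict 1, frames=[2,4,3] (faults so far: 4)
  step 8: ref 3 -> HIT, frames=[2,4,3] (faults so far: 4)
  step 9: ref 2 -> HIT, frames=[2,4,3] (faults so far: 4)
  step 10: ref 3 -> HIT, frames=[2,4,3] (faults so far: 4)
  step 11: ref 4 -> HIT, frames=[2,4,3] (faults so far: 4)
  step 12: ref 1 -> FAULT, evict 4, frames=[2,1,3] (faults so far: 5)
  step 13: ref 2 -> HIT, frames=[2,1,3] (faults so far: 5)
  step 14: ref 3 -> HIT, frames=[2,1,3] (faults so far: 5)
  step 15: ref 4 -> FAULT, evict 1, frames=[2,4,3] (faults so far: 6)
  Optimal total faults: 6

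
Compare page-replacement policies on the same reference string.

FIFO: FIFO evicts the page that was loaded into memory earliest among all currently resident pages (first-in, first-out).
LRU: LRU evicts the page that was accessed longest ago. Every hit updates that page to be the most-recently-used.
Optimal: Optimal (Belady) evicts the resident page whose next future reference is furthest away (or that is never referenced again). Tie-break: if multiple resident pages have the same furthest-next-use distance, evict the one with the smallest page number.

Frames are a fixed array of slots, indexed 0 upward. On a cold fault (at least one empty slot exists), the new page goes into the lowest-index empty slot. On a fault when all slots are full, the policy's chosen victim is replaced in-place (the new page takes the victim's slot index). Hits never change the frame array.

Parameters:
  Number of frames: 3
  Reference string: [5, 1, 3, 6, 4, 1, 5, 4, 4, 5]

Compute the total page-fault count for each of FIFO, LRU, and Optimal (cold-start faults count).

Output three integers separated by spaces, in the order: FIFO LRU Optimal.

Answer: 7 7 5

Derivation:
--- FIFO ---
  step 0: ref 5 -> FAULT, frames=[5,-,-] (faults so far: 1)
  step 1: ref 1 -> FAULT, frames=[5,1,-] (faults so far: 2)
  step 2: ref 3 -> FAULT, frames=[5,1,3] (faults so far: 3)
  step 3: ref 6 -> FAULT, evict 5, frames=[6,1,3] (faults so far: 4)
  step 4: ref 4 -> FAULT, evict 1, frames=[6,4,3] (faults so far: 5)
  step 5: ref 1 -> FAULT, evict 3, frames=[6,4,1] (faults so far: 6)
  step 6: ref 5 -> FAULT, evict 6, frames=[5,4,1] (faults so far: 7)
  step 7: ref 4 -> HIT, frames=[5,4,1] (faults so far: 7)
  step 8: ref 4 -> HIT, frames=[5,4,1] (faults so far: 7)
  step 9: ref 5 -> HIT, frames=[5,4,1] (faults so far: 7)
  FIFO total faults: 7
--- LRU ---
  step 0: ref 5 -> FAULT, frames=[5,-,-] (faults so far: 1)
  step 1: ref 1 -> FAULT, frames=[5,1,-] (faults so far: 2)
  step 2: ref 3 -> FAULT, frames=[5,1,3] (faults so far: 3)
  step 3: ref 6 -> FAULT, evict 5, frames=[6,1,3] (faults so far: 4)
  step 4: ref 4 -> FAULT, evict 1, frames=[6,4,3] (faults so far: 5)
  step 5: ref 1 -> FAULT, evict 3, frames=[6,4,1] (faults so far: 6)
  step 6: ref 5 -> FAULT, evict 6, frames=[5,4,1] (faults so far: 7)
  step 7: ref 4 -> HIT, frames=[5,4,1] (faults so far: 7)
  step 8: ref 4 -> HIT, frames=[5,4,1] (faults so far: 7)
  step 9: ref 5 -> HIT, frames=[5,4,1] (faults so far: 7)
  LRU total faults: 7
--- Optimal ---
  step 0: ref 5 -> FAULT, frames=[5,-,-] (faults so far: 1)
  step 1: ref 1 -> FAULT, frames=[5,1,-] (faults so far: 2)
  step 2: ref 3 -> FAULT, frames=[5,1,3] (faults so far: 3)
  step 3: ref 6 -> FAULT, evict 3, frames=[5,1,6] (faults so far: 4)
  step 4: ref 4 -> FAULT, evict 6, frames=[5,1,4] (faults so far: 5)
  step 5: ref 1 -> HIT, frames=[5,1,4] (faults so far: 5)
  step 6: ref 5 -> HIT, frames=[5,1,4] (faults so far: 5)
  step 7: ref 4 -> HIT, frames=[5,1,4] (faults so far: 5)
  step 8: ref 4 -> HIT, frames=[5,1,4] (faults so far: 5)
  step 9: ref 5 -> HIT, frames=[5,1,4] (faults so far: 5)
  Optimal total faults: 5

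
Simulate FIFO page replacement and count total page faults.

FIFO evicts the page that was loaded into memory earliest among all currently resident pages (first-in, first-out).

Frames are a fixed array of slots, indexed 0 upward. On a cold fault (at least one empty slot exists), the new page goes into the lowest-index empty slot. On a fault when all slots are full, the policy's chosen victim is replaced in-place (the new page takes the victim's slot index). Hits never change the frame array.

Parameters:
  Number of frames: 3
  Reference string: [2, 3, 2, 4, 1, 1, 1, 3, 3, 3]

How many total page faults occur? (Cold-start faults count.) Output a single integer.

Step 0: ref 2 → FAULT, frames=[2,-,-]
Step 1: ref 3 → FAULT, frames=[2,3,-]
Step 2: ref 2 → HIT, frames=[2,3,-]
Step 3: ref 4 → FAULT, frames=[2,3,4]
Step 4: ref 1 → FAULT (evict 2), frames=[1,3,4]
Step 5: ref 1 → HIT, frames=[1,3,4]
Step 6: ref 1 → HIT, frames=[1,3,4]
Step 7: ref 3 → HIT, frames=[1,3,4]
Step 8: ref 3 → HIT, frames=[1,3,4]
Step 9: ref 3 → HIT, frames=[1,3,4]
Total faults: 4

Answer: 4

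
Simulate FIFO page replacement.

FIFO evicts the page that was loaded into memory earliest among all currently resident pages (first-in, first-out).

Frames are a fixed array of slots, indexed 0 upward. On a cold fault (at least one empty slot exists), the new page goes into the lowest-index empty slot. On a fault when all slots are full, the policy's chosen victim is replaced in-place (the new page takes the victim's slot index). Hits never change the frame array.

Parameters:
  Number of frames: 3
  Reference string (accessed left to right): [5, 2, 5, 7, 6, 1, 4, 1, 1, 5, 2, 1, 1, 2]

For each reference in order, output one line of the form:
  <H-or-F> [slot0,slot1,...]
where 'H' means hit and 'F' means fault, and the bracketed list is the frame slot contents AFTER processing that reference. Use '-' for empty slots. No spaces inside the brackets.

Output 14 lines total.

F [5,-,-]
F [5,2,-]
H [5,2,-]
F [5,2,7]
F [6,2,7]
F [6,1,7]
F [6,1,4]
H [6,1,4]
H [6,1,4]
F [5,1,4]
F [5,2,4]
F [5,2,1]
H [5,2,1]
H [5,2,1]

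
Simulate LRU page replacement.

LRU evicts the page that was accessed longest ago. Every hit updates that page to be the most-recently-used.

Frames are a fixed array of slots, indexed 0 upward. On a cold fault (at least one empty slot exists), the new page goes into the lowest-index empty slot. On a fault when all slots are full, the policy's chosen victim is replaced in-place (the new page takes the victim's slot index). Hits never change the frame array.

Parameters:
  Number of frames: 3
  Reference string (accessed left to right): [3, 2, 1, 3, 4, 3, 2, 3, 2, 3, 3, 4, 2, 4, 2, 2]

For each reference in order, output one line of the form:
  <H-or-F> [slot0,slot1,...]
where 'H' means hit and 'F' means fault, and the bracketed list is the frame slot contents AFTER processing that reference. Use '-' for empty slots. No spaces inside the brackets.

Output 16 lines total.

F [3,-,-]
F [3,2,-]
F [3,2,1]
H [3,2,1]
F [3,4,1]
H [3,4,1]
F [3,4,2]
H [3,4,2]
H [3,4,2]
H [3,4,2]
H [3,4,2]
H [3,4,2]
H [3,4,2]
H [3,4,2]
H [3,4,2]
H [3,4,2]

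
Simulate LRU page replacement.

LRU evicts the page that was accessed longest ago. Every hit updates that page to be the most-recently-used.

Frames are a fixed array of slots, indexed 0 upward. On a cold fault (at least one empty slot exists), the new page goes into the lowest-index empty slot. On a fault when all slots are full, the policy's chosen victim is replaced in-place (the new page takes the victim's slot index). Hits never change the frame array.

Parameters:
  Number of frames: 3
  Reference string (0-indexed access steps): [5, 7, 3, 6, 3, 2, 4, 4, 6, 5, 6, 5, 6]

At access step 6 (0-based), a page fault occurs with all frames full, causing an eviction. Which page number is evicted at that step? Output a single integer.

Answer: 6

Derivation:
Step 0: ref 5 -> FAULT, frames=[5,-,-]
Step 1: ref 7 -> FAULT, frames=[5,7,-]
Step 2: ref 3 -> FAULT, frames=[5,7,3]
Step 3: ref 6 -> FAULT, evict 5, frames=[6,7,3]
Step 4: ref 3 -> HIT, frames=[6,7,3]
Step 5: ref 2 -> FAULT, evict 7, frames=[6,2,3]
Step 6: ref 4 -> FAULT, evict 6, frames=[4,2,3]
At step 6: evicted page 6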